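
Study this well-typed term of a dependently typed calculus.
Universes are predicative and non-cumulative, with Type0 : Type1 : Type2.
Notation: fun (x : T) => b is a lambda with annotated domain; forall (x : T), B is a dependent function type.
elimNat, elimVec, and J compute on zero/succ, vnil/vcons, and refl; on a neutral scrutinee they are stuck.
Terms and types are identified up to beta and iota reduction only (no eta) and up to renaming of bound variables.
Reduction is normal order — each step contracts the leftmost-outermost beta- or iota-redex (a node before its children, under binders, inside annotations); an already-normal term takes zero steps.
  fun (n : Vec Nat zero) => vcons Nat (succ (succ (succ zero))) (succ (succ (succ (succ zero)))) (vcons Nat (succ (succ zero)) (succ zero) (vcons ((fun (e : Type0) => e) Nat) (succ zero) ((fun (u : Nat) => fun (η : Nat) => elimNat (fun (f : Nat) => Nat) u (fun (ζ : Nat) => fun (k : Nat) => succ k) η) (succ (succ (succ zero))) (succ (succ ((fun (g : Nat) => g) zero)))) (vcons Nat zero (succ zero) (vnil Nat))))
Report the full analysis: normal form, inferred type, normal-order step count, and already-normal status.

normal form:
  fun (n : Vec Nat zero) => vcons Nat (succ (succ (succ zero))) (succ (succ (succ (succ zero)))) (vcons Nat (succ (succ zero)) (succ zero) (vcons Nat (succ zero) (succ (succ (succ (succ (succ zero))))) (vcons Nat zero (succ zero) (vnil Nat))))
the term's type:
  forall (n : Vec Nat zero), Vec Nat (succ (succ (succ (succ zero))))
normal-order step count: 11
already normal: no
first redex: a beta-redex


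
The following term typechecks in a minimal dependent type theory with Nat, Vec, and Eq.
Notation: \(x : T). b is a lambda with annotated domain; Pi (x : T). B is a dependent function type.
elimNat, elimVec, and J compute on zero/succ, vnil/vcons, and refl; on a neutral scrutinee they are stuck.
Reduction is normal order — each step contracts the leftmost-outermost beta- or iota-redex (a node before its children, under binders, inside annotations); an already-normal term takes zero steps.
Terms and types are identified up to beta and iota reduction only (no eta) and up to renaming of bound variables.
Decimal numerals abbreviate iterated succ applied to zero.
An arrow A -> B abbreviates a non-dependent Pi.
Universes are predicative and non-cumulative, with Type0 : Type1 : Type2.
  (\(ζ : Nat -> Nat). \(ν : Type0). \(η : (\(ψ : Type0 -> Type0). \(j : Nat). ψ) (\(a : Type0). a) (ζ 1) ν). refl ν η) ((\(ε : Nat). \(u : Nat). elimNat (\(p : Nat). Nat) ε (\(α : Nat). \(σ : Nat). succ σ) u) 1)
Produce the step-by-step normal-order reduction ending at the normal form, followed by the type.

reduction (normal order):
  (\(ζ : Nat -> Nat). \(ν : Type0). \(η : (\(ψ : Type0 -> Type0). \(j : Nat). ψ) (\(a : Type0). a) (ζ 1) ν). refl ν η) ((\(ε : Nat). \(u : Nat). elimNat (\(p : Nat). Nat) ε (\(α : Nat). \(σ : Nat). succ σ) u) 1)
  ~> \(ζ : Type0). \(ν : (\(η : Type0 -> Type0). \(ψ : Nat). η) (\(j : Type0). j) ((\(a : Nat). \(ε : Nat). elimNat (\(u : Nat). Nat) a (\(p : Nat). \(α : Nat). succ α) ε) 1 1) ζ). refl ζ ν
  ~> \(ζ : Type0). \(ν : (\(η : Nat). \(ψ : Type0). ψ) ((\(j : Nat). \(a : Nat). elimNat (\(ε : Nat). Nat) j (\(u : Nat). \(p : Nat). succ p) a) 1 1) ζ). refl ζ ν
  ~> \(ζ : Type0). \(ν : (\(η : Type0). η) ζ). refl ζ ν
  ~> \(ζ : Type0). \(ν : ζ). refl ζ ν
type:
  Pi (ζ : Type0). Pi (ν : ζ). Eq ζ ν ν


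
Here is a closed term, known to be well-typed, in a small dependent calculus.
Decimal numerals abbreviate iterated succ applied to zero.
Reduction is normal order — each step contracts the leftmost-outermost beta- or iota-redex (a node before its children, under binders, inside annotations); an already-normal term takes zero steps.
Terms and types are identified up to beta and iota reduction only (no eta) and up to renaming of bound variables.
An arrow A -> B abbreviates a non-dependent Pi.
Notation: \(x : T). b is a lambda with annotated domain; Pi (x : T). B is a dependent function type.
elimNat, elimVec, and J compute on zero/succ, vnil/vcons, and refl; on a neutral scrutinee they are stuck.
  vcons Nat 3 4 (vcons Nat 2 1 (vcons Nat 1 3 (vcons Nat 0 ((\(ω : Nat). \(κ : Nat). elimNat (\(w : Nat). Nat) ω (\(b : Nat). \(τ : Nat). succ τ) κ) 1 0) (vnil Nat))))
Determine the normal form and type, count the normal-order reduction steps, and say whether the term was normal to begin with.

normal form:
  vcons Nat 3 4 (vcons Nat 2 1 (vcons Nat 1 3 (vcons Nat 0 1 (vnil Nat))))
inferred type:
  Vec Nat 4
reduction steps (normal order): 3
already normal: no
first contracted redex: a beta-redex


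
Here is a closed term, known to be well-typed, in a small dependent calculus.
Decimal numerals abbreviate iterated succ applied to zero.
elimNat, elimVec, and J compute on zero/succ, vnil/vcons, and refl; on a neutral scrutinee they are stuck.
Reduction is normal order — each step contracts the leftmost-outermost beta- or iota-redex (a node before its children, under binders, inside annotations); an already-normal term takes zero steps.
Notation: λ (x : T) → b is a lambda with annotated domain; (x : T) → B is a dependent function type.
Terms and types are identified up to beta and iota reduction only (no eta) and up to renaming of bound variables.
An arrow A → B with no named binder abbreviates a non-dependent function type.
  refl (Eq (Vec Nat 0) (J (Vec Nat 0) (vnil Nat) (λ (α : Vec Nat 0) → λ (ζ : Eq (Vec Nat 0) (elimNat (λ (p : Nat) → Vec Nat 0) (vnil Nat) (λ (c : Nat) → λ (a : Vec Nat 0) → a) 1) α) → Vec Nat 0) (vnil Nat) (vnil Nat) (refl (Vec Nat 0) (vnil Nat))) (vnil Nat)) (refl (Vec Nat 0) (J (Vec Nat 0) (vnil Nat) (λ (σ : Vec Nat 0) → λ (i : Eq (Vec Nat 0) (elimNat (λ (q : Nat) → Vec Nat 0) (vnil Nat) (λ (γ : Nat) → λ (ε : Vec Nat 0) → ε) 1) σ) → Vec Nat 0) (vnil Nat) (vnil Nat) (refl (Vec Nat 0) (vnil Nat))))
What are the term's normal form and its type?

resulting normal form:
  refl (Eq (Vec Nat 0) (vnil Nat) (vnil Nat)) (refl (Vec Nat 0) (vnil Nat))
the term's type:
  Eq (Eq (Vec Nat 0) (vnil Nat) (vnil Nat)) (refl (Vec Nat 0) (vnil Nat)) (refl (Vec Nat 0) (vnil Nat))
observation: 2 normal-order steps normalize the term, beginning with a J iota-redex.


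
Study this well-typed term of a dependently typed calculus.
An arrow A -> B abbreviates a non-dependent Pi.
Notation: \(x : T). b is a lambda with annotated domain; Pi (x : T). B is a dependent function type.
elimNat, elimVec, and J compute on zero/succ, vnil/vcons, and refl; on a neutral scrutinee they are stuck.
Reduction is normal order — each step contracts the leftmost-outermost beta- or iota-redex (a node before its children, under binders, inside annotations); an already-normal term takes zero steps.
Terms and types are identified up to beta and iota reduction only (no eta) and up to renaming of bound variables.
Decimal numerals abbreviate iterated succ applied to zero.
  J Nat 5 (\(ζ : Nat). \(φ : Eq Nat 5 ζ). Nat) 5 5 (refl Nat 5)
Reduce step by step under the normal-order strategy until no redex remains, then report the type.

reduction (normal order):
  J Nat 5 (\(ζ : Nat). \(φ : Eq Nat 5 ζ). Nat) 5 5 (refl Nat 5)
  ~> 5
type:
  Nat


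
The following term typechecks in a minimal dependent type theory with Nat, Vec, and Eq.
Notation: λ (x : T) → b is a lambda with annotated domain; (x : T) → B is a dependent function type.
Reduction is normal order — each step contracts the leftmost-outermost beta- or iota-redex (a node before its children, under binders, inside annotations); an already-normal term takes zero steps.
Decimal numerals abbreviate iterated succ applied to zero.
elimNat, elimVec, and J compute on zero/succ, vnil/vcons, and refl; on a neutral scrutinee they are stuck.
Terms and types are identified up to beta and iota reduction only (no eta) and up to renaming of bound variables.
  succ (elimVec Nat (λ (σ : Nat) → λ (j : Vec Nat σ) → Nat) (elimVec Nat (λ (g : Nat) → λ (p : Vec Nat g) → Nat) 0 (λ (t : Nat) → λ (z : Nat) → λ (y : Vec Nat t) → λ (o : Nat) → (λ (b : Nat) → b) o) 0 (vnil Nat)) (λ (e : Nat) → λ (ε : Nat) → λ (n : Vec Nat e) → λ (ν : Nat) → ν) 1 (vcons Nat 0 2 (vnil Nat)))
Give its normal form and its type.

reduced normal form:
  1
the term's type:
  Nat


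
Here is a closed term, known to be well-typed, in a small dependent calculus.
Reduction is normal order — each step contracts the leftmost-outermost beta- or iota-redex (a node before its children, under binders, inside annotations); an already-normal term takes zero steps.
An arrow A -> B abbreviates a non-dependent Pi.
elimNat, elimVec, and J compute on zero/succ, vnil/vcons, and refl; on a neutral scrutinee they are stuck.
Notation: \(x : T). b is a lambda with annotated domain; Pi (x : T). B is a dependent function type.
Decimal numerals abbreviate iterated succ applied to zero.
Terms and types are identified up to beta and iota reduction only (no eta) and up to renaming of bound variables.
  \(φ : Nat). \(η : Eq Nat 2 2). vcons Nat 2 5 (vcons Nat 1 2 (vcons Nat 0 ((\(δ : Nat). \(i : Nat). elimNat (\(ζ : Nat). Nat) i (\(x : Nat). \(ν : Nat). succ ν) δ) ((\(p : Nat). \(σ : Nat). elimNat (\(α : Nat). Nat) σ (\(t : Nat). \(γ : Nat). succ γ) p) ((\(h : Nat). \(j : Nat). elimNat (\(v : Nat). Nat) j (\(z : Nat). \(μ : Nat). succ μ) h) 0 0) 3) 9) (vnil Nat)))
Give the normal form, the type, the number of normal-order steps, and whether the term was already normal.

normal form:
  \(φ : Nat). \(η : Eq Nat 2 2). vcons Nat 2 5 (vcons Nat 1 2 (vcons Nat 0 12 (vnil Nat)))
inferred type:
  Nat -> Eq Nat 2 2 -> Vec Nat 3
normal-order step count: 18
already normal: no
first redex: a beta-redex


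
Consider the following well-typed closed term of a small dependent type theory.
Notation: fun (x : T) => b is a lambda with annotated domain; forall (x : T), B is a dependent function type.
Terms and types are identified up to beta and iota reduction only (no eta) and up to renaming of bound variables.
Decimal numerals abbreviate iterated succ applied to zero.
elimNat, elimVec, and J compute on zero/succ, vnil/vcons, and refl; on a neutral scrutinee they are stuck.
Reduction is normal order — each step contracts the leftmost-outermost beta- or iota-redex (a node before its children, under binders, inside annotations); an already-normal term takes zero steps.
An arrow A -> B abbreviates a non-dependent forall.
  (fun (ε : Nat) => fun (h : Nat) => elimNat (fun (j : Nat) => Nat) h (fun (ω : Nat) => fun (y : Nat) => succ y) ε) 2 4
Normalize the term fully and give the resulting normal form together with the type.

resulting normal form:
  6
the term's type:
  Nat


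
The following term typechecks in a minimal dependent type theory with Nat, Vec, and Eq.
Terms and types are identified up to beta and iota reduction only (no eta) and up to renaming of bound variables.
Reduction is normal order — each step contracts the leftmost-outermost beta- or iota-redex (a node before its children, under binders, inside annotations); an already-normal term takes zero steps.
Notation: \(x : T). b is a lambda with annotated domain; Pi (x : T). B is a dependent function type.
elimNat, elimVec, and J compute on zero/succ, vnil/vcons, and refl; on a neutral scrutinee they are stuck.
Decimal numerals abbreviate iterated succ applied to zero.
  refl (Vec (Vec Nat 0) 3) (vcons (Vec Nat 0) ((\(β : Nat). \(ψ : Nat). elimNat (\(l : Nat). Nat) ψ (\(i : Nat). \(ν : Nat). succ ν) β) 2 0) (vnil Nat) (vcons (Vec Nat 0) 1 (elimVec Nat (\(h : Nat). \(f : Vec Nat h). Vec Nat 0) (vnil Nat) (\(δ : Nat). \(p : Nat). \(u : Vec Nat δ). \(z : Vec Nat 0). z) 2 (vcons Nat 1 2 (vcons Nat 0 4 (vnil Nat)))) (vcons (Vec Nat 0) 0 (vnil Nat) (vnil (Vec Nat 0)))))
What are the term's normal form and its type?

normal form:
  refl (Vec (Vec Nat 0) 3) (vcons (Vec Nat 0) 2 (vnil Nat) (vcons (Vec Nat 0) 1 (vnil Nat) (vcons (Vec Nat 0) 0 (vnil Nat) (vnil (Vec Nat 0)))))
type:
  Eq (Vec (Vec Nat 0) 3) (vcons (Vec Nat 0) 2 (vnil Nat) (vcons (Vec Nat 0) 1 (vnil Nat) (vcons (Vec Nat 0) 0 (vnil Nat) (vnil (Vec Nat 0))))) (vcons (Vec Nat 0) 2 (vnil Nat) (vcons (Vec Nat 0) 1 (vnil Nat) (vcons (Vec Nat 0) 0 (vnil Nat) (vnil (Vec Nat 0)))))


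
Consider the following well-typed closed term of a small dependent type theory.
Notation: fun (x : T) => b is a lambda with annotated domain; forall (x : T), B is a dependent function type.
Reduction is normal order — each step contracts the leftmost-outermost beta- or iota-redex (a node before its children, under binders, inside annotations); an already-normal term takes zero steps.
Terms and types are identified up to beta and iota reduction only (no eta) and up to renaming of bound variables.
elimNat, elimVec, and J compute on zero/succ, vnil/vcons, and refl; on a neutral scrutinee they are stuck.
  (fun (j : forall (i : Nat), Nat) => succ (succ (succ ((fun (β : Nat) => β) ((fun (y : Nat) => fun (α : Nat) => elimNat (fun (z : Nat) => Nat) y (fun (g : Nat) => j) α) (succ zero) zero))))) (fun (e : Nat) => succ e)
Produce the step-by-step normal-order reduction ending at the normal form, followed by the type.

reduction (normal order):
  (fun (j : forall (i : Nat), Nat) => succ (succ (succ ((fun (β : Nat) => β) ((fun (y : Nat) => fun (α : Nat) => elimNat (fun (z : Nat) => Nat) y (fun (g : Nat) => j) α) (succ zero) zero))))) (fun (e : Nat) => succ e)
  ~> succ (succ (succ ((fun (j : Nat) => j) ((fun (i : Nat) => fun (β : Nat) => elimNat (fun (y : Nat) => Nat) i (fun (α : Nat) => fun (z : Nat) => succ z) β) (succ zero) zero))))
  ~> succ (succ (succ ((fun (j : Nat) => fun (i : Nat) => elimNat (fun (β : Nat) => Nat) j (fun (y : Nat) => fun (α : Nat) => succ α) i) (succ zero) zero)))
  ~> succ (succ (succ ((fun (j : Nat) => elimNat (fun (i : Nat) => Nat) (succ zero) (fun (β : Nat) => fun (y : Nat) => succ y) j) zero)))
  ~> succ (succ (succ (elimNat (fun (j : Nat) => Nat) (succ zero) (fun (i : Nat) => fun (β : Nat) => succ β) zero)))
  ~> succ (succ (succ (succ zero)))
type:
  Nat


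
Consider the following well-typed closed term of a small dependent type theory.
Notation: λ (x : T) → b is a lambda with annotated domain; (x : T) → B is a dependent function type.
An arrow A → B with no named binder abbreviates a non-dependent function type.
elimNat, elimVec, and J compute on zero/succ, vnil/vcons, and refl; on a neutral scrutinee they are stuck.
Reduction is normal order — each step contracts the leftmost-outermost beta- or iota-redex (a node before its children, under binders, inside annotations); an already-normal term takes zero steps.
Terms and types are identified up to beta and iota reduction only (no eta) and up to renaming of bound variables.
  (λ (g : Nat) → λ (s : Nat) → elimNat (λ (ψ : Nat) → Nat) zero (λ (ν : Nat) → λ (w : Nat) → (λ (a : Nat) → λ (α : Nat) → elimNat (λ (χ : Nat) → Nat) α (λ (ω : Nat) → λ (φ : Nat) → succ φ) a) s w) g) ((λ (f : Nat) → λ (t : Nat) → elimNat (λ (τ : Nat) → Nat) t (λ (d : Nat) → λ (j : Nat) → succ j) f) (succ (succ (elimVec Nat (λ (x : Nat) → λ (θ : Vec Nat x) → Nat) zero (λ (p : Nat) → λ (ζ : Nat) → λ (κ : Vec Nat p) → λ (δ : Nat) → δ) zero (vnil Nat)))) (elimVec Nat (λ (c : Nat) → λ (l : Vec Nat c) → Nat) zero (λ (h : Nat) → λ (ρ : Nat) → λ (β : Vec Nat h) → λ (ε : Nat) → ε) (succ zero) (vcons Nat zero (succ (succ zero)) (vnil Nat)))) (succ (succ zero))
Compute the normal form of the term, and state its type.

normal form:
  succ (succ (succ (succ zero)))
the term's type:
  Nat


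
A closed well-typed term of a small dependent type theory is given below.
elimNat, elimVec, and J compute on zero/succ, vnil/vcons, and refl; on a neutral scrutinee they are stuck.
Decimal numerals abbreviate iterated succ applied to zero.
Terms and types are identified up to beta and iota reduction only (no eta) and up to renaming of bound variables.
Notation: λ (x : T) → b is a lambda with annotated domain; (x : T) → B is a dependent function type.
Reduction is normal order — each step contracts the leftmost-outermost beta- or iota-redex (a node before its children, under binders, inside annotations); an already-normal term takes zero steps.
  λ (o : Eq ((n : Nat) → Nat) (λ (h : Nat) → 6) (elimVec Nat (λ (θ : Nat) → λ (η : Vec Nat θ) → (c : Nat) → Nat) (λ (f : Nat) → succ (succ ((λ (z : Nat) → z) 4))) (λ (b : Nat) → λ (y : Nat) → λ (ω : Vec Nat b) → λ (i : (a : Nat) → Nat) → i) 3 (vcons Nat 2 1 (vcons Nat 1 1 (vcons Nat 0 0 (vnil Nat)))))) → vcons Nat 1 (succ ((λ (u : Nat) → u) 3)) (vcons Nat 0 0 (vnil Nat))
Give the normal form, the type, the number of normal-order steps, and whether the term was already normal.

reduced normal form:
  λ (o : Eq ((n : Nat) → Nat) (λ (h : Nat) → 6) (λ (θ : Nat) → 6)) → vcons Nat 1 4 (vcons Nat 0 0 (vnil Nat))
type:
  (o : Eq ((n : Nat) → Nat) (λ (h : Nat) → 6) (λ (θ : Nat) → 6)) → Vec Nat 2
reduction steps (normal order): 18
already normal: no
first contracted redex: an elimVec iota-redex


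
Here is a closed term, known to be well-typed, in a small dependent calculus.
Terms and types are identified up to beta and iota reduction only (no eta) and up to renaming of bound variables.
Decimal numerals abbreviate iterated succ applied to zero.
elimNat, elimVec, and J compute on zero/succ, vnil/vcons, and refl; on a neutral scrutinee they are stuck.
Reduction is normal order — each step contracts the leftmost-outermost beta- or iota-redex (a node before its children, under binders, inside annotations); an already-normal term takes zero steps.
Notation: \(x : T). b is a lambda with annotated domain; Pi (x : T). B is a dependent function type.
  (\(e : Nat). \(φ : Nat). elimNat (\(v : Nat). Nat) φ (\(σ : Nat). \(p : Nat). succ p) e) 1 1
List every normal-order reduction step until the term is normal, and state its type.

reduction (normal order):
  (\(e : Nat). \(φ : Nat). elimNat (\(v : Nat). Nat) φ (\(σ : Nat). \(p : Nat). succ p) e) 1 1
  ~> (\(e : Nat). elimNat (\(φ : Nat). Nat) e (\(v : Nat). \(σ : Nat). succ σ) 1) 1
  ~> elimNat (\(e : Nat). Nat) 1 (\(φ : Nat). \(v : Nat). succ v) 1
  ~> (\(e : Nat). \(φ : Nat). succ φ) 0 (elimNat (\(v : Nat). Nat) 1 (\(σ : Nat). \(p : Nat). succ p) 0)
  ~> (\(e : Nat). succ e) (elimNat (\(φ : Nat). Nat) 1 (\(v : Nat). \(σ : Nat). succ σ) 0)
  ~> succ (elimNat (\(e : Nat). Nat) 1 (\(φ : Nat). \(v : Nat). succ v) 0)
  ~> 2
inferred type:
  Nat


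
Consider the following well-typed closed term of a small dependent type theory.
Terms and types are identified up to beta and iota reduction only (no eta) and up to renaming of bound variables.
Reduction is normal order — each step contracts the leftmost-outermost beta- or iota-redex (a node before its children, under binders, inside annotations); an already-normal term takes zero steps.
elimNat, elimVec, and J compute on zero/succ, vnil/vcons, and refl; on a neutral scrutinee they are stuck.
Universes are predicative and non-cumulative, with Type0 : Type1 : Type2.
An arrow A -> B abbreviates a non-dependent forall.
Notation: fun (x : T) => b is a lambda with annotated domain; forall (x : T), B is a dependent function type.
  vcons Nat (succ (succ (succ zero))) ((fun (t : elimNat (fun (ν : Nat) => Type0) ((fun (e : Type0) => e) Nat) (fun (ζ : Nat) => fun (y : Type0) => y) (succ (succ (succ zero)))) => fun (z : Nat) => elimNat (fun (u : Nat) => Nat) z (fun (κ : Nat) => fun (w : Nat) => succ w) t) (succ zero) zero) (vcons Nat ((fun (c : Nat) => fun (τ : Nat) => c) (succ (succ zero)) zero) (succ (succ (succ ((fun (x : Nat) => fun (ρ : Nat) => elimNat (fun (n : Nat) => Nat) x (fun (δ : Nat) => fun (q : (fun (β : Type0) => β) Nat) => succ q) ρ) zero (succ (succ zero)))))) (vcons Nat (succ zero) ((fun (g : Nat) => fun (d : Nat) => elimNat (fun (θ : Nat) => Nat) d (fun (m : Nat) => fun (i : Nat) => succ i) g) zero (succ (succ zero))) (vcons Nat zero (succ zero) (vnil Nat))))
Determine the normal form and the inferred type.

resulting normal form:
  vcons Nat (succ (succ (succ zero))) (succ zero) (vcons Nat (succ (succ zero)) (succ (succ (succ (succ (succ zero))))) (vcons Nat (succ zero) (succ (succ zero)) (vcons Nat zero (succ zero) (vnil Nat))))
inferred type:
  Vec Nat (succ (succ (succ (succ zero))))
observation: the leftmost-outermost redex is a beta-redex, and normalization takes 20 steps.


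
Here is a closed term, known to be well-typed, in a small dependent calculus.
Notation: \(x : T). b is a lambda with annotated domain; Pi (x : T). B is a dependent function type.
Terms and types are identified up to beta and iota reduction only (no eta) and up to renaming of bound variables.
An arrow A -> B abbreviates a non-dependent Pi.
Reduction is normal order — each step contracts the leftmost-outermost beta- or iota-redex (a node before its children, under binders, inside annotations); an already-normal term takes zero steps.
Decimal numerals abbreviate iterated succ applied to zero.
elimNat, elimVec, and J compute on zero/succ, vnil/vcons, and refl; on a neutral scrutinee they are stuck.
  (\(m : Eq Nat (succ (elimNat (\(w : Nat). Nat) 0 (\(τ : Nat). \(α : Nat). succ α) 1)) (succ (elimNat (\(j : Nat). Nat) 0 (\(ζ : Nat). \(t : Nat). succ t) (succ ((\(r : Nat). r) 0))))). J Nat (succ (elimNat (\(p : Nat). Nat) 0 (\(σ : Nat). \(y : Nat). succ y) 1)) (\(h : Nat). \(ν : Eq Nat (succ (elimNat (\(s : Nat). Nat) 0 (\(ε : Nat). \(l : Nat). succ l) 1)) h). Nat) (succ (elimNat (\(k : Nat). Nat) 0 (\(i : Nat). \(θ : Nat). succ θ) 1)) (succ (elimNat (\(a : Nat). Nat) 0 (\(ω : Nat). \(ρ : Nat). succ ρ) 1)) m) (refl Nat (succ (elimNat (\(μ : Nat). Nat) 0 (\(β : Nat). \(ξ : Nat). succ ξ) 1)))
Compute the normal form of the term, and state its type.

resulting normal form:
  2
inferred type:
  Nat


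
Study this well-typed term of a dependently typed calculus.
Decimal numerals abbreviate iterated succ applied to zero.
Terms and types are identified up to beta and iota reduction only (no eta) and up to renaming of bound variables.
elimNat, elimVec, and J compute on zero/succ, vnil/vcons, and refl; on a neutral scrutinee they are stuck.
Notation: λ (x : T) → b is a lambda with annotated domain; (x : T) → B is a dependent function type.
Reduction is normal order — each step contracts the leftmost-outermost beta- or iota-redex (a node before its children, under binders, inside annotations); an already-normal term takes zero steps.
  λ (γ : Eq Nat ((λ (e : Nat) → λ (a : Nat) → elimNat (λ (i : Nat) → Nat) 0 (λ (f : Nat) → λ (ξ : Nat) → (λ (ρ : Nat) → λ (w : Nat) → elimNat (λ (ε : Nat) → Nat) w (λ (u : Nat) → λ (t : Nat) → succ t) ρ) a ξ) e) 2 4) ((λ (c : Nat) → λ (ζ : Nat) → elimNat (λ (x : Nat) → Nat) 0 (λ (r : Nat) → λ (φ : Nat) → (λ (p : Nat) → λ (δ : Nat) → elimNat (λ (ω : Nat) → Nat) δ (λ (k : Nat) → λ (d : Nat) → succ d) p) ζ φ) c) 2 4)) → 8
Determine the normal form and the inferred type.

resulting normal form:
  λ (γ : Eq Nat 8 8) → 8
type:
  (γ : Eq Nat 8 8) → Nat
observation: contracting a beta-redex first, the term normalizes in 78 steps.


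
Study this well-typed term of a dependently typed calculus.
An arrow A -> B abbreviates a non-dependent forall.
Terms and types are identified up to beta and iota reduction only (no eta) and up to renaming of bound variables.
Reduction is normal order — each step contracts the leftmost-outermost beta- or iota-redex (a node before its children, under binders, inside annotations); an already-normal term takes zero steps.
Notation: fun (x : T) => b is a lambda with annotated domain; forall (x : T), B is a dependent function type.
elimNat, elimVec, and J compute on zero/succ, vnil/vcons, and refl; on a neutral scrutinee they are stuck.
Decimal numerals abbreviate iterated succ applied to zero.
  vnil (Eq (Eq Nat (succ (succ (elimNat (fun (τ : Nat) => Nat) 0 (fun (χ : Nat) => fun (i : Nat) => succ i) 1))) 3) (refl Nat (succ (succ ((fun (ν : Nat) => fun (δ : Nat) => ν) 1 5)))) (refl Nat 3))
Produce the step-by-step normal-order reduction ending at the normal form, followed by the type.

normal-order reduction:
  vnil (Eq (Eq Nat (succ (succ (elimNat (fun (τ : Nat) => Nat) 0 (fun (χ : Nat) => fun (i : Nat) => succ i) 1))) 3) (refl Nat (succ (succ ((fun (ν : Nat) => fun (δ : Nat) => ν) 1 5)))) (refl Nat 3))
  ~> vnil (Eq (Eq Nat (succ (succ ((fun (τ : Nat) => fun (χ : Nat) => succ χ) 0 (elimNat (fun (i : Nat) => Nat) 0 (fun (ν : Nat) => fun (δ : Nat) => succ δ) 0)))) 3) (refl Nat (succ (succ ((fun (β : Nat) => fun (φ : Nat) => β) 1 5)))) (refl Nat 3))
  ~> vnil (Eq (Eq Nat (succ (succ ((fun (τ : Nat) => succ τ) (elimNat (fun (χ : Nat) => Nat) 0 (fun (i : Nat) => fun (ν : Nat) => succ ν) 0)))) 3) (refl Nat (succ (succ ((fun (δ : Nat) => fun (β : Nat) => δ) 1 5)))) (refl Nat 3))
  ~> vnil (Eq (Eq Nat (succ (succ (succ (elimNat (fun (τ : Nat) => Nat) 0 (fun (χ : Nat) => fun (i : Nat) => succ i) 0)))) 3) (refl Nat (succ (succ ((fun (ν : Nat) => fun (δ : Nat) => ν) 1 5)))) (refl Nat 3))
  ~> vnil (Eq (Eq Nat 3 3) (refl Nat (succ (succ ((fun (τ : Nat) => fun (χ : Nat) => τ) 1 5)))) (refl Nat 3))
  ~> vnil (Eq (Eq Nat 3 3) (refl Nat (succ (succ ((fun (τ : Nat) => 1) 5)))) (refl Nat 3))
  ~> vnil (Eq (Eq Nat 3 3) (refl Nat 3) (refl Nat 3))
inferred type:
  Vec (Eq (Eq Nat 3 3) (refl Nat 3) (refl Nat 3)) 0


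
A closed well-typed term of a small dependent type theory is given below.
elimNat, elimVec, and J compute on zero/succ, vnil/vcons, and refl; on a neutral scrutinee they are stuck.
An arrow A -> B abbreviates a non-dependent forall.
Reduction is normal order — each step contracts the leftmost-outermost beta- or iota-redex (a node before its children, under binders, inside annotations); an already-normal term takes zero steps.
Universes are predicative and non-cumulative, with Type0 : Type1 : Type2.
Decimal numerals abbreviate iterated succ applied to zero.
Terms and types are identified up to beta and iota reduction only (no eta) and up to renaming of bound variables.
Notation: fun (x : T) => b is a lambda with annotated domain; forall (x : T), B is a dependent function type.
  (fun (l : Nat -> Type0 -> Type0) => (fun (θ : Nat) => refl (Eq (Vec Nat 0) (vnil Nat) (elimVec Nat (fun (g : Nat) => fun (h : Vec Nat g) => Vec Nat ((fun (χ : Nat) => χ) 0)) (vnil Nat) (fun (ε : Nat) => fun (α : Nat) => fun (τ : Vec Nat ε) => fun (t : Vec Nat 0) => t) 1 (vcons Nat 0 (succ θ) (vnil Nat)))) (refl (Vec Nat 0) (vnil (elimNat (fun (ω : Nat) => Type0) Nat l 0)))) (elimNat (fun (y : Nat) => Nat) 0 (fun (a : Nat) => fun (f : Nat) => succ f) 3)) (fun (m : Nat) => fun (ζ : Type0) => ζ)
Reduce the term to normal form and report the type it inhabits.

reduced normal form:
  refl (Eq (Vec Nat 0) (vnil Nat) (vnil Nat)) (refl (Vec Nat 0) (vnil Nat))
the term's type:
  Eq (Eq (Vec Nat 0) (vnil Nat) (vnil Nat)) (refl (Vec Nat 0) (vnil Nat)) (refl (Vec Nat 0) (vnil Nat))


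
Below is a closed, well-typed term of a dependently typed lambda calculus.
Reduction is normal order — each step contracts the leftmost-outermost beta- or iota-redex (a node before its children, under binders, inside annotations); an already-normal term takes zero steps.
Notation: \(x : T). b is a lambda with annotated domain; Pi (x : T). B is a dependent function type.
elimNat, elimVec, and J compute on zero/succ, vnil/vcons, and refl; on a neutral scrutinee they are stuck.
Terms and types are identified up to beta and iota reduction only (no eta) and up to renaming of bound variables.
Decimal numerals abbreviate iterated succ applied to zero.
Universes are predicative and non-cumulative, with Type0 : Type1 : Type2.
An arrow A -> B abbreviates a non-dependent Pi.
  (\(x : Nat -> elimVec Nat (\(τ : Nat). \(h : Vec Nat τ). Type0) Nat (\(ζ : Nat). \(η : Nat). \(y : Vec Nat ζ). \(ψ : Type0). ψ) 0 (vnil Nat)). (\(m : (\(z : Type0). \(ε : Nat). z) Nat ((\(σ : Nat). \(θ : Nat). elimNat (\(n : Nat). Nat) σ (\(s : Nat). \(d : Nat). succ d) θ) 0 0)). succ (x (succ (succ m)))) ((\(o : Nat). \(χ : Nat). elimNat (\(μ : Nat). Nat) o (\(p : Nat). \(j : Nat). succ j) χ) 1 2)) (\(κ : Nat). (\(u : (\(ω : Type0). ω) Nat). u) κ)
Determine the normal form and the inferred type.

resulting normal form:
  6
type:
  Nat
observation: the first redex contracted is a beta-redex; the normal form is reached in 13 normal-order steps.


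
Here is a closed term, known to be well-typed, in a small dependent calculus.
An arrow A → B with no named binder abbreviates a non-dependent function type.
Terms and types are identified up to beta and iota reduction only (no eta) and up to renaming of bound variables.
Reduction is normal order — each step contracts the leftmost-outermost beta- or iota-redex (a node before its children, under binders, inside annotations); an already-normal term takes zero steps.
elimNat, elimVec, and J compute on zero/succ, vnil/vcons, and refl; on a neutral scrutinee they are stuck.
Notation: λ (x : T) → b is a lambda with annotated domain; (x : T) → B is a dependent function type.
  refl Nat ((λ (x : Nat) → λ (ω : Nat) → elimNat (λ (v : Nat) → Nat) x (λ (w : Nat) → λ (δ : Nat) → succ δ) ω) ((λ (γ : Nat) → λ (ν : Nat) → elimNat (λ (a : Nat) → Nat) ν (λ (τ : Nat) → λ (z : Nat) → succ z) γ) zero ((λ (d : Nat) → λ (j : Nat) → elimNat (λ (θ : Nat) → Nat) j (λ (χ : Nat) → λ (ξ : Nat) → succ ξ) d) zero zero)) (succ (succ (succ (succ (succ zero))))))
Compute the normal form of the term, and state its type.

normal form:
  refl Nat (succ (succ (succ (succ (succ zero)))))
inferred type:
  Eq Nat (succ (succ (succ (succ (succ zero))))) (succ (succ (succ (succ (succ zero)))))


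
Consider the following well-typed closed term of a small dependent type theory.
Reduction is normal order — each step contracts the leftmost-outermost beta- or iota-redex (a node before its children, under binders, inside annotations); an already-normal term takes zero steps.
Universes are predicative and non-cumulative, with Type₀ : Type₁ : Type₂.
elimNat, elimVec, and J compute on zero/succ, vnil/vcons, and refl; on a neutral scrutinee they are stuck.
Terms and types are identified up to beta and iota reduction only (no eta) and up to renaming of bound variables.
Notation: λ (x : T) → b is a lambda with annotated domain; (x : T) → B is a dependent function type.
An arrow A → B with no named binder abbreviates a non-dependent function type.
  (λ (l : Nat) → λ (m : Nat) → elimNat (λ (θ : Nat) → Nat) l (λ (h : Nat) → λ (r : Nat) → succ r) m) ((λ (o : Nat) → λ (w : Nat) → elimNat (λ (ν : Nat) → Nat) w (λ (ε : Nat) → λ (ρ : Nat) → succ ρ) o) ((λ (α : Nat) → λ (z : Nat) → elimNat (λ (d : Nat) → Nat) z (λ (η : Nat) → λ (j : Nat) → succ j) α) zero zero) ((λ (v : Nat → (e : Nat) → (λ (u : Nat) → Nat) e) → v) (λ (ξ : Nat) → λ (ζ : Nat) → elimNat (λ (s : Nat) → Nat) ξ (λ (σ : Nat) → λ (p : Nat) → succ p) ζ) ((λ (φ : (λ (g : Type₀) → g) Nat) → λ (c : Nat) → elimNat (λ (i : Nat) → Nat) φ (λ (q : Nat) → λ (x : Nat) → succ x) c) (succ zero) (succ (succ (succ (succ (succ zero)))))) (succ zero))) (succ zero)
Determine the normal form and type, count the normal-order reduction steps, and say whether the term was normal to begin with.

reduced normal form:
  succ (succ (succ (succ (succ (succ (succ (succ zero)))))))
inferred type:
  Nat
reduction steps (normal order): 37
already normal: no
first redex: a beta-redex


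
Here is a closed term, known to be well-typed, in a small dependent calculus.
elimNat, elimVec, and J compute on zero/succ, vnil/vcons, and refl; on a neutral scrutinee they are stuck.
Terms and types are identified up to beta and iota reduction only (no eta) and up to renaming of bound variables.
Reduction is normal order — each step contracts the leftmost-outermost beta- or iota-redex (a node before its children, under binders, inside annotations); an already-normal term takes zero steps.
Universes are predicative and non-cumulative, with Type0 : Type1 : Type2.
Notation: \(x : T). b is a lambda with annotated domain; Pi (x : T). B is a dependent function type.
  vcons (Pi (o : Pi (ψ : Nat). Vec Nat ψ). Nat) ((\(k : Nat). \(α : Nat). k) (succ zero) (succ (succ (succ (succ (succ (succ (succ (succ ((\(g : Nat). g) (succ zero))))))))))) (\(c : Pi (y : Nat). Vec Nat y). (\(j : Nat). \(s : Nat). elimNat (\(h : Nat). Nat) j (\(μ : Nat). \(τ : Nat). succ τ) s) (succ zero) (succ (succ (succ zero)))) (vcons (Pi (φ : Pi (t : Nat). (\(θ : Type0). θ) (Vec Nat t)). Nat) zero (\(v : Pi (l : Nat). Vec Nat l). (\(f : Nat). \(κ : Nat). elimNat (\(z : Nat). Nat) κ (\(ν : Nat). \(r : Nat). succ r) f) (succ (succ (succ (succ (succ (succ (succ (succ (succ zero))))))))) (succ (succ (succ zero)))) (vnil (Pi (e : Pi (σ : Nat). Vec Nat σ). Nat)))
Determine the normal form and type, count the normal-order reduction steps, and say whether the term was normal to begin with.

reduced normal form:
  vcons (Pi (o : Pi (ψ : Nat). Vec Nat ψ). Nat) (succ zero) (\(k : Pi (α : Nat). Vec Nat α). succ (succ (succ (succ zero)))) (vcons (Pi (g : Pi (c : Nat). Vec Nat c). Nat) zero (\(y : Pi (j : Nat). Vec Nat j). succ (succ (succ (succ (succ (succ (succ (succ (succ (succ (succ (succ zero)))))))))))) (vnil (Pi (s : Pi (h : Nat). Vec Nat h). Nat)))
the term's type:
  Vec (Pi (o : Pi (ψ : Nat). Vec Nat ψ). Nat) (succ (succ zero))
reduction steps (normal order): 45
term was already normal: no
first redex: a beta-redex


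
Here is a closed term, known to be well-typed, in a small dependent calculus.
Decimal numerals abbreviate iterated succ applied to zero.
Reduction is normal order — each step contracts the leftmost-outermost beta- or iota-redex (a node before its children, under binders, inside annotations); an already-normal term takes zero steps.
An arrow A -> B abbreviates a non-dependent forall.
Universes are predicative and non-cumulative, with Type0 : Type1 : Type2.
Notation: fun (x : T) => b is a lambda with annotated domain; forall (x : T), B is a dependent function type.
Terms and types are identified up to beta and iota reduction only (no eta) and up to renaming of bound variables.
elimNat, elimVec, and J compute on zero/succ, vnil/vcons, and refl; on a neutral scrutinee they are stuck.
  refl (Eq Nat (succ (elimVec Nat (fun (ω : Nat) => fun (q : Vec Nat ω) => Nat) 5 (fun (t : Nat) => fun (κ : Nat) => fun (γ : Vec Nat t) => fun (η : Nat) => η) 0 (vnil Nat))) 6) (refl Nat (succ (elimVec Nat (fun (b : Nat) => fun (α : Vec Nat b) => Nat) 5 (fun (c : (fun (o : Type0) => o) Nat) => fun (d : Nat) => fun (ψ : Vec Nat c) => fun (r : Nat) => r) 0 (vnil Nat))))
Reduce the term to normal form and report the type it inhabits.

normal form:
  refl (Eq Nat 6 6) (refl Nat 6)
the term's type:
  Eq (Eq Nat 6 6) (refl Nat 6) (refl Nat 6)
observation: the leftmost-outermost redex is an elimVec iota-redex, and normalization takes 2 steps.


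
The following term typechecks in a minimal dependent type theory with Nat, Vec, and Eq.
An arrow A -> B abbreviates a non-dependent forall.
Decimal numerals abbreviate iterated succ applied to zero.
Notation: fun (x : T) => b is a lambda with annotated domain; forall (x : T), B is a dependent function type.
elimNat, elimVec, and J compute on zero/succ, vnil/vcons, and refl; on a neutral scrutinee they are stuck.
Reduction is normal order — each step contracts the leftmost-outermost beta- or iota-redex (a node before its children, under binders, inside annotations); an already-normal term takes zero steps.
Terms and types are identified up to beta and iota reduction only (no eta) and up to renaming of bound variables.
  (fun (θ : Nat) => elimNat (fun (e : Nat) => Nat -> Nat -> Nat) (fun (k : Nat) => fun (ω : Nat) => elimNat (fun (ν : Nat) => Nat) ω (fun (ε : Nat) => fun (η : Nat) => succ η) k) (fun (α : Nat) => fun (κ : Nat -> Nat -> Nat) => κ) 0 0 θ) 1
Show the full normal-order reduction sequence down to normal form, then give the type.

reduction (normal order):
  (fun (θ : Nat) => elimNat (fun (e : Nat) => Nat -> Nat -> Nat) (fun (k : Nat) => fun (ω : Nat) => elimNat (fun (ν : Nat) => Nat) ω (fun (ε : Nat) => fun (η : Nat) => succ η) k) (fun (α : Nat) => fun (κ : Nat -> Nat -> Nat) => κ) 0 0 θ) 1
  ~> elimNat (fun (θ : Nat) => Nat -> Nat -> Nat) (fun (e : Nat) => fun (k : Nat) => elimNat (fun (ω : Nat) => Nat) k (fun (ν : Nat) => fun (ε : Nat) => succ ε) e) (fun (η : Nat) => fun (α : Nat -> Nat -> Nat) => α) 0 0 1
  ~> (fun (θ : Nat) => fun (e : Nat) => elimNat (fun (k : Nat) => Nat) e (fun (ω : Nat) => fun (ν : Nat) => succ ν) θ) 0 1
  ~> (fun (θ : Nat) => elimNat (fun (e : Nat) => Nat) θ (fun (k : Nat) => fun (ω : Nat) => succ ω) 0) 1
  ~> elimNat (fun (θ : Nat) => Nat) 1 (fun (e : Nat) => fun (k : Nat) => succ k) 0
  ~> 1
type:
  Nat


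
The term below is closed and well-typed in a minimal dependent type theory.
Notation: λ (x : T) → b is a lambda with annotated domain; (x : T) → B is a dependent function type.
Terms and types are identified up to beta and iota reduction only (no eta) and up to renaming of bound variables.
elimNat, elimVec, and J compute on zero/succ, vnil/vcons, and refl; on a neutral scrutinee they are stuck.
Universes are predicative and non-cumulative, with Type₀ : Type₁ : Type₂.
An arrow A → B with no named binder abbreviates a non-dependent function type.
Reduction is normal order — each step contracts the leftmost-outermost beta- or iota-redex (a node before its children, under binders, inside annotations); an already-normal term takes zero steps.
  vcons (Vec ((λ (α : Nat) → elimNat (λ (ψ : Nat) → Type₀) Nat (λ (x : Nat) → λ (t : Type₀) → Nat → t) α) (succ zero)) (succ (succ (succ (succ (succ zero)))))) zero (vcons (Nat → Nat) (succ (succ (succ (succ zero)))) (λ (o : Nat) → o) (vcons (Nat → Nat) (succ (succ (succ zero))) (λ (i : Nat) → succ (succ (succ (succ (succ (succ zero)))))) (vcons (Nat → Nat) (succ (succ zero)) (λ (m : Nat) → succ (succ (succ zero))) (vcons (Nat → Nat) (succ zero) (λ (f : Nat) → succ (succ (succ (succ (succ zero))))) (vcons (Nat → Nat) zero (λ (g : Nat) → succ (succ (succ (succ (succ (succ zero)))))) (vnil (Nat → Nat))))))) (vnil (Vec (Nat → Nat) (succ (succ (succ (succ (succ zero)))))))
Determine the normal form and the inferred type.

resulting normal form:
  vcons (Vec (Nat → Nat) (succ (succ (succ (succ (succ zero)))))) zero (vcons (Nat → Nat) (succ (succ (succ (succ zero)))) (λ (α : Nat) → α) (vcons (Nat → Nat) (succ (succ (succ zero))) (λ (ψ : Nat) → succ (succ (succ (succ (succ (succ zero)))))) (vcons (Nat → Nat) (succ (succ zero)) (λ (x : Nat) → succ (succ (succ zero))) (vcons (Nat → Nat) (succ zero) (λ (t : Nat) → succ (succ (succ (succ (succ zero))))) (vcons (Nat → Nat) zero (λ (o : Nat) → succ (succ (succ (succ (succ (succ zero)))))) (vnil (Nat → Nat))))))) (vnil (Vec (Nat → Nat) (succ (succ (succ (succ (succ zero)))))))
the term's type:
  Vec (Vec (Nat → Nat) (succ (succ (succ (succ (succ zero)))))) (succ zero)
observation: 5 normal-order steps normalize the term, beginning with a beta-redex.


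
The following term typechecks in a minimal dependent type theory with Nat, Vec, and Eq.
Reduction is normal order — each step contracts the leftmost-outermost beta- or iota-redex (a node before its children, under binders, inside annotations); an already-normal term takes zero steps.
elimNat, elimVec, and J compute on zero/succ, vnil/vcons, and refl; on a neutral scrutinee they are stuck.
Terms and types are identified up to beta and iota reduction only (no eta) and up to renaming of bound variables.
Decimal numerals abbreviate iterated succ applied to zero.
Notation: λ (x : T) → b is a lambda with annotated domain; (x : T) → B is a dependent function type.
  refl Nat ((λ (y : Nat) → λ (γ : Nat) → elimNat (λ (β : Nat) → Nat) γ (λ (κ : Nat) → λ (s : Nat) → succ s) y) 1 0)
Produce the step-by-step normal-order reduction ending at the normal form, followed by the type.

normal-order reduction:
  refl Nat ((λ (y : Nat) → λ (γ : Nat) → elimNat (λ (β : Nat) → Nat) γ (λ (κ : Nat) → λ (s : Nat) → succ s) y) 1 0)
  ~> refl Nat ((λ (y : Nat) → elimNat (λ (γ : Nat) → Nat) y (λ (β : Nat) → λ (κ : Nat) → succ κ) 1) 0)
  ~> refl Nat (elimNat (λ (y : Nat) → Nat) 0 (λ (γ : Nat) → λ (β : Nat) → succ β) 1)
  ~> refl Nat ((λ (y : Nat) → λ (γ : Nat) → succ γ) 0 (elimNat (λ (β : Nat) → Nat) 0 (λ (κ : Nat) → λ (s : Nat) → succ s) 0))
  ~> refl Nat ((λ (y : Nat) → succ y) (elimNat (λ (γ : Nat) → Nat) 0 (λ (β : Nat) → λ (κ : Nat) → succ κ) 0))
  ~> refl Nat (succ (elimNat (λ (y : Nat) → Nat) 0 (λ (γ : Nat) → λ (β : Nat) → succ β) 0))
  ~> refl Nat 1
type:
  Eq Nat 1 1
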